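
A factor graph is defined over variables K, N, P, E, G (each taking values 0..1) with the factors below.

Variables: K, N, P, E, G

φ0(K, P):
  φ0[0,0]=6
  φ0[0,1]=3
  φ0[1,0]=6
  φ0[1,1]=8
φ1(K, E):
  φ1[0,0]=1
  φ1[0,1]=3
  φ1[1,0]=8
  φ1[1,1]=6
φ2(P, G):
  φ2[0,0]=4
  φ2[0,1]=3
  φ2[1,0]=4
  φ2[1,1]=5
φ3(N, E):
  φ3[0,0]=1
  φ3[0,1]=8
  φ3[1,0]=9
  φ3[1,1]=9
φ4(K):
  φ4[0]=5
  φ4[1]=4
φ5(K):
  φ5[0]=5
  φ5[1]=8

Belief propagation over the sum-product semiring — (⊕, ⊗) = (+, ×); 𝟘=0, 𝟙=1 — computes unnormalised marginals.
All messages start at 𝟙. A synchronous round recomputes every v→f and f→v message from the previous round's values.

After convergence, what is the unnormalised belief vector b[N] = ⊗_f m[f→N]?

b[N] = [247413, 521748]

init: all messages = 𝟙 over 2 values
r1 m[φ0→K] = [9, 14]
r1 m[φ0→P] = [12, 11]
r1 m[φ1→K] = [4, 14]
r1 m[φ1→E] = [9, 9]
r1 m[φ2→P] = [7, 9]
r1 m[φ2→G] = [8, 8]
r1 m[φ3→N] = [9, 18]
r1 m[φ3→E] = [10, 17]
r1 m[φ4→K] = [5, 4]
r1 m[φ5→K] = [5, 8]
r1 m[K→φ0] = [1, 1]
r1 m[K→φ1] = [1, 1]
r1 m[K→φ4] = [1, 1]
r1 m[K→φ5] = [1, 1]
r1 m[N→φ3] = [1, 1]
r1 m[P→φ0] = [1, 1]
r1 m[P→φ2] = [1, 1]
r1 m[E→φ1] = [1, 1]
r1 m[E→φ3] = [1, 1]
r1 m[G→φ2] = [1, 1]
r2 m[φ0→K] = [9, 14]
r2 m[φ0→P] = [12, 11]
r2 m[φ1→K] = [4, 14]
r2 m[φ1→E] = [9, 9]
r2 m[φ2→P] = [7, 9]
r2 m[φ2→G] = [8, 8]
r2 m[φ3→N] = [9, 18]
r2 m[φ3→E] = [10, 17]
r2 m[φ4→K] = [5, 4]
r2 m[φ5→K] = [5, 8]
r2 m[K→φ0] = [100, 448]
r2 m[K→φ1] = [225, 448]
r2 m[K→φ4] = [180, 1568]
r2 m[K→φ5] = [180, 784]
r2 m[N→φ3] = [1, 1]
r2 m[P→φ0] = [7, 9]
r2 m[P→φ2] = [12, 11]
r2 m[E→φ1] = [10, 17]
r2 m[E→φ3] = [9, 9]
r2 m[G→φ2] = [1, 1]
r3 m[φ0→K] = [69, 114]
r3 m[φ0→P] = [3288, 3884]
r3 m[φ1→K] = [61, 182]
r3 m[φ1→E] = [3809, 3363]
r3 m[φ2→P] = [7, 9]
r3 m[φ2→G] = [92, 91]
r3 m[φ3→N] = [81, 162]
r3 m[φ3→E] = [10, 17]
r3 m[φ4→K] = [5, 4]
r3 m[φ5→K] = [5, 8]
r3 m[K→φ0] = [100, 448]
r3 m[K→φ1] = [225, 448]
r3 m[K→φ4] = [180, 1568]
r3 m[K→φ5] = [180, 784]
r3 m[N→φ3] = [1, 1]
r3 m[P→φ0] = [7, 9]
r3 m[P→φ2] = [12, 11]
r3 m[E→φ1] = [10, 17]
r3 m[E→φ3] = [9, 9]
r3 m[G→φ2] = [1, 1]
r4 m[φ0→K] = [69, 114]
r4 m[φ0→P] = [3288, 3884]
r4 m[φ1→K] = [61, 182]
r4 m[φ1→E] = [3809, 3363]
r4 m[φ2→P] = [7, 9]
r4 m[φ2→G] = [92, 91]
r4 m[φ3→N] = [81, 162]
r4 m[φ3→E] = [10, 17]
r4 m[φ4→K] = [5, 4]
r4 m[φ5→K] = [5, 8]
r4 m[K→φ0] = [1525, 5824]
r4 m[K→φ1] = [1725, 3648]
r4 m[K→φ4] = [21045, 165984]
r4 m[K→φ5] = [21045, 82992]
r4 m[N→φ3] = [1, 1]
r4 m[P→φ0] = [7, 9]
r4 m[P→φ2] = [3288, 3884]
r4 m[E→φ1] = [10, 17]
r4 m[E→φ3] = [3809, 3363]
r4 m[G→φ2] = [1, 1]
r5 m[φ0→K] = [69, 114]
r5 m[φ0→P] = [44094, 51167]
r5 m[φ1→K] = [61, 182]
r5 m[φ1→E] = [30909, 27063]
r5 m[φ2→P] = [7, 9]
r5 m[φ2→G] = [28688, 29284]
r5 m[φ3→N] = [30713, 64548]
r5 m[φ3→E] = [10, 17]
r5 m[φ4→K] = [5, 4]
r5 m[φ5→K] = [5, 8]
r5 m[K→φ0] = [1525, 5824]
r5 m[K→φ1] = [1725, 3648]
r5 m[K→φ4] = [21045, 165984]
r5 m[K→φ5] = [21045, 82992]
r5 m[N→φ3] = [1, 1]
r5 m[P→φ0] = [7, 9]
r5 m[P→φ2] = [3288, 3884]
r5 m[E→φ1] = [10, 17]
r5 m[E→φ3] = [3809, 3363]
r5 m[G→φ2] = [1, 1]
r6 m[φ0→K] = [69, 114]
r6 m[φ0→P] = [44094, 51167]
r6 m[φ1→K] = [61, 182]
r6 m[φ1→E] = [30909, 27063]
r6 m[φ2→P] = [7, 9]
r6 m[φ2→G] = [28688, 29284]
r6 m[φ3→N] = [30713, 64548]
r6 m[φ3→E] = [10, 17]
r6 m[φ4→K] = [5, 4]
r6 m[φ5→K] = [5, 8]
r6 m[K→φ0] = [1525, 5824]
r6 m[K→φ1] = [1725, 3648]
r6 m[K→φ4] = [21045, 165984]
r6 m[K→φ5] = [21045, 82992]
r6 m[N→φ3] = [1, 1]
r6 m[P→φ0] = [7, 9]
r6 m[P→φ2] = [44094, 51167]
r6 m[E→φ1] = [10, 17]
r6 m[E→φ3] = [30909, 27063]
r6 m[G→φ2] = [1, 1]
r7 m[φ0→K] = [69, 114]
r7 m[φ0→P] = [44094, 51167]
r7 m[φ1→K] = [61, 182]
r7 m[φ1→E] = [30909, 27063]
r7 m[φ2→P] = [7, 9]
r7 m[φ2→G] = [381044, 388117]
r7 m[φ3→N] = [247413, 521748]
r7 m[φ3→E] = [10, 17]
r7 m[φ4→K] = [5, 4]
r7 m[φ5→K] = [5, 8]
r7 m[K→φ0] = [1525, 5824]
r7 m[K→φ1] = [1725, 3648]
r7 m[K→φ4] = [21045, 165984]
r7 m[K→φ5] = [21045, 82992]
r7 m[N→φ3] = [1, 1]
r7 m[P→φ0] = [7, 9]
r7 m[P→φ2] = [44094, 51167]
r7 m[E→φ1] = [10, 17]
r7 m[E→φ3] = [30909, 27063]
r7 m[G→φ2] = [1, 1]
r8 m[φ0→K] = [69, 114]
r8 m[φ0→P] = [44094, 51167]
r8 m[φ1→K] = [61, 182]
r8 m[φ1→E] = [30909, 27063]
r8 m[φ2→P] = [7, 9]
r8 m[φ2→G] = [381044, 388117]
r8 m[φ3→N] = [247413, 521748]
r8 m[φ3→E] = [10, 17]
r8 m[φ4→K] = [5, 4]
r8 m[φ5→K] = [5, 8]
r8 m[K→φ0] = [1525, 5824]
r8 m[K→φ1] = [1725, 3648]
r8 m[K→φ4] = [21045, 165984]
r8 m[K→φ5] = [21045, 82992]
r8 m[N→φ3] = [1, 1]
r8 m[P→φ0] = [7, 9]
r8 m[P→φ2] = [44094, 51167]
r8 m[E→φ1] = [10, 17]
r8 m[E→φ3] = [30909, 27063]
r8 m[G→φ2] = [1, 1]
fixed point reached at round 8
b[N] = ⊗ incoming = [247413, 521748]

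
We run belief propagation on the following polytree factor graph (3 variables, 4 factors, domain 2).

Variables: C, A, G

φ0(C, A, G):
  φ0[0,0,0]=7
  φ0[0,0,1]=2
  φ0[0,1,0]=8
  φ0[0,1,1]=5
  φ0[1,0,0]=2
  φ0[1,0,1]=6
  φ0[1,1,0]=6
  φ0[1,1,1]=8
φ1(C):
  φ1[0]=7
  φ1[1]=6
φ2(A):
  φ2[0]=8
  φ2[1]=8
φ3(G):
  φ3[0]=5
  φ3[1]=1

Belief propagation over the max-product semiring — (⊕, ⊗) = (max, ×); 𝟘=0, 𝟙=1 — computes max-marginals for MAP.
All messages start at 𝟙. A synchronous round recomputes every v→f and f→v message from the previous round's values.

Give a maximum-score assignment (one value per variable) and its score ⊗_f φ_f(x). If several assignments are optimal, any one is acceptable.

init: all messages = 𝟙 over 2 values
r1 m[φ0→C] = [8, 8]
r1 m[φ0→A] = [7, 8]
r1 m[φ0→G] = [8, 8]
r1 m[φ1→C] = [7, 6]
r1 m[φ2→A] = [8, 8]
r1 m[φ3→G] = [5, 1]
r1 m[C→φ0] = [1, 1]
r1 m[C→φ1] = [1, 1]
r1 m[A→φ0] = [1, 1]
r1 m[A→φ2] = [1, 1]
r1 m[G→φ0] = [1, 1]
r1 m[G→φ3] = [1, 1]
r2 m[φ0→C] = [8, 8]
r2 m[φ0→A] = [7, 8]
r2 m[φ0→G] = [8, 8]
r2 m[φ1→C] = [7, 6]
r2 m[φ2→A] = [8, 8]
r2 m[φ3→G] = [5, 1]
r2 m[C→φ0] = [7, 6]
r2 m[C→φ1] = [8, 8]
r2 m[A→φ0] = [8, 8]
r2 m[A→φ2] = [7, 8]
r2 m[G→φ0] = [5, 1]
r2 m[G→φ3] = [8, 8]
r3 m[φ0→C] = [320, 240]
r3 m[φ0→A] = [245, 280]
r3 m[φ0→G] = [448, 384]
r3 m[φ1→C] = [7, 6]
r3 m[φ2→A] = [8, 8]
r3 m[φ3→G] = [5, 1]
r3 m[C→φ0] = [7, 6]
r3 m[C→φ1] = [8, 8]
r3 m[A→φ0] = [8, 8]
r3 m[A→φ2] = [7, 8]
r3 m[G→φ0] = [5, 1]
r3 m[G→φ3] = [8, 8]
r4 m[φ0→C] = [320, 240]
r4 m[φ0→A] = [245, 280]
r4 m[φ0→G] = [448, 384]
r4 m[φ1→C] = [7, 6]
r4 m[φ2→A] = [8, 8]
r4 m[φ3→G] = [5, 1]
r4 m[C→φ0] = [7, 6]
r4 m[C→φ1] = [320, 240]
r4 m[A→φ0] = [8, 8]
r4 m[A→φ2] = [245, 280]
r4 m[G→φ0] = [5, 1]
r4 m[G→φ3] = [448, 384]
r5 m[φ0→C] = [320, 240]
r5 m[φ0→A] = [245, 280]
r5 m[φ0→G] = [448, 384]
r5 m[φ1→C] = [7, 6]
r5 m[φ2→A] = [8, 8]
r5 m[φ3→G] = [5, 1]
r5 m[C→φ0] = [7, 6]
r5 m[C→φ1] = [320, 240]
r5 m[A→φ0] = [8, 8]
r5 m[A→φ2] = [245, 280]
r5 m[G→φ0] = [5, 1]
r5 m[G→φ3] = [448, 384]
fixed point reached at round 5
traceback from C: (C=0, A=1, G=0), score=2240

assignment: (C=0, A=1, G=0); score = 2240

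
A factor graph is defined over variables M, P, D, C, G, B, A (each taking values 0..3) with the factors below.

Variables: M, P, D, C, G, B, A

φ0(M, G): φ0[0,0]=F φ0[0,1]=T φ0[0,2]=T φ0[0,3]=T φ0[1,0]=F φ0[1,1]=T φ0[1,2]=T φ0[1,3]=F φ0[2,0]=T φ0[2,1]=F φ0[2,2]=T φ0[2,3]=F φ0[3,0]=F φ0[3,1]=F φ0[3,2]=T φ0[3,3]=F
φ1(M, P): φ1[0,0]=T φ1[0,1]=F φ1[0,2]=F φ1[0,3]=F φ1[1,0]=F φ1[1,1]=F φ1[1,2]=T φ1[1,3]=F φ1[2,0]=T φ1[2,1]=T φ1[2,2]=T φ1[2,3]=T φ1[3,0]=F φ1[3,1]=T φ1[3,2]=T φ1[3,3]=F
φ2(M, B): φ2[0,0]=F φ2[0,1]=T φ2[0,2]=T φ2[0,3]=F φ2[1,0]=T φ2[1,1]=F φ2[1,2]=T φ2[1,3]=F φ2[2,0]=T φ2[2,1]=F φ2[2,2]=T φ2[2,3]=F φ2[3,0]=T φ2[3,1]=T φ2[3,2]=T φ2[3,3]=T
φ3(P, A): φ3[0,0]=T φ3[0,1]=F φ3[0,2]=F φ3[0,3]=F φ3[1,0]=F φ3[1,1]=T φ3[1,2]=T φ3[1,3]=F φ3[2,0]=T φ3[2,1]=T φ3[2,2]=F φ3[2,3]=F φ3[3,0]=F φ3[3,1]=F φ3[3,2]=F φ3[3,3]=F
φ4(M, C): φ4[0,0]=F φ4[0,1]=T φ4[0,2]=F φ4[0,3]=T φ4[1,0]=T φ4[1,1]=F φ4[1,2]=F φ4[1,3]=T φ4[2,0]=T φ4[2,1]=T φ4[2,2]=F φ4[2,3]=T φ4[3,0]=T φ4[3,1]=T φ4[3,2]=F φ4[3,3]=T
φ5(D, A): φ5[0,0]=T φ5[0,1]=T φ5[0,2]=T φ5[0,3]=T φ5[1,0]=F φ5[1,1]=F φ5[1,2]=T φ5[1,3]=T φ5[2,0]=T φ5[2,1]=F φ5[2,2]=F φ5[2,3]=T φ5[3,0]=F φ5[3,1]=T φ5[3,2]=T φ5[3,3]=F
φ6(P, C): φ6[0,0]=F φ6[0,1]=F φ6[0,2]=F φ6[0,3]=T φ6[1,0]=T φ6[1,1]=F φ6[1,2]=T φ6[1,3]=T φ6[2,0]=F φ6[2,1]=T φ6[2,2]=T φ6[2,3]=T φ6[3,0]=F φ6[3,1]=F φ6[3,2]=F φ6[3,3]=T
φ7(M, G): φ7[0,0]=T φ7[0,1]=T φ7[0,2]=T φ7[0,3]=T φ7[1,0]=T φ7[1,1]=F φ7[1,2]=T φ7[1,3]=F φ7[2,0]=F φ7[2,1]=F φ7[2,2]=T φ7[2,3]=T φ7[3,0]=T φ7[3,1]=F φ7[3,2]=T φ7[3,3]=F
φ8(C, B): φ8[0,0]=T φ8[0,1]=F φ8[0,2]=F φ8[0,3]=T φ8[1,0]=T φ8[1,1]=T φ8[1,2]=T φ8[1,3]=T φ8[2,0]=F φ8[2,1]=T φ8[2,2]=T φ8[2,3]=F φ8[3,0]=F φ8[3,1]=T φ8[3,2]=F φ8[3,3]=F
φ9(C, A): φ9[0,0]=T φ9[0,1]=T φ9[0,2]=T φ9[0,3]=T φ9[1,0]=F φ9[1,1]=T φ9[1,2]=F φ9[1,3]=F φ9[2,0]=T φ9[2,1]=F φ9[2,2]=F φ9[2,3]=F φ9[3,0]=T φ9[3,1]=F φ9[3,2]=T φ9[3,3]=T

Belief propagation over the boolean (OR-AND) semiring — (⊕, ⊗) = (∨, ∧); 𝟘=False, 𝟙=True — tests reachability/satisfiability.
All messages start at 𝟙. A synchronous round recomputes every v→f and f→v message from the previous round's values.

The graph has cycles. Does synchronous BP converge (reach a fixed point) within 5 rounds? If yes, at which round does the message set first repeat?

CONVERGED at round 3

init: all messages = 𝟙 over 4 values
r1 m[φ0→M] = [T, T, T, T]
r1 m[φ0→G] = [T, T, T, T]
r1 m[φ1→M] = [T, T, T, T]
r1 m[φ1→P] = [T, T, T, T]
r1 m[φ2→M] = [T, T, T, T]
r1 m[φ2→B] = [T, T, T, T]
r1 m[φ3→P] = [T, T, T, F]
r1 m[φ3→A] = [T, T, T, F]
r1 m[φ4→M] = [T, T, T, T]
r1 m[φ4→C] = [T, T, F, T]
r1 m[φ5→D] = [T, T, T, T]
r1 m[φ5→A] = [T, T, T, T]
r1 m[φ6→P] = [T, T, T, T]
r1 m[φ6→C] = [T, T, T, T]
r1 m[φ7→M] = [T, T, T, T]
r1 m[φ7→G] = [T, T, T, T]
r1 m[φ8→C] = [T, T, T, T]
r1 m[φ8→B] = [T, T, T, T]
r1 m[φ9→C] = [T, T, T, T]
r1 m[φ9→A] = [T, T, T, T]
r1 m[M→φ0] = [T, T, T, T]
r1 m[M→φ1] = [T, T, T, T]
r1 m[M→φ2] = [T, T, T, T]
r1 m[M→φ4] = [T, T, T, T]
r1 m[M→φ7] = [T, T, T, T]
r1 m[P→φ1] = [T, T, T, T]
r1 m[P→φ3] = [T, T, T, T]
r1 m[P→φ6] = [T, T, T, T]
r1 m[D→φ5] = [T, T, T, T]
r1 m[C→φ4] = [T, T, T, T]
r1 m[C→φ6] = [T, T, T, T]
r1 m[C→φ8] = [T, T, T, T]
r1 m[C→φ9] = [T, T, T, T]
r1 m[G→φ0] = [T, T, T, T]
r1 m[G→φ7] = [T, T, T, T]
r1 m[B→φ2] = [T, T, T, T]
r1 m[B→φ8] = [T, T, T, T]
r1 m[A→φ3] = [T, T, T, T]
r1 m[A→φ5] = [T, T, T, T]
r1 m[A→φ9] = [T, T, T, T]
r2 m[φ0→M] = [T, T, T, T]
r2 m[φ0→G] = [T, T, T, T]
r2 m[φ1→M] = [T, T, T, T]
r2 m[φ1→P] = [T, T, T, T]
r2 m[φ2→M] = [T, T, T, T]
r2 m[φ2→B] = [T, T, T, T]
r2 m[φ3→P] = [T, T, T, F]
r2 m[φ3→A] = [T, T, T, F]
r2 m[φ4→M] = [T, T, T, T]
r2 m[φ4→C] = [T, T, F, T]
r2 m[φ5→D] = [T, T, T, T]
r2 m[φ5→A] = [T, T, T, T]
r2 m[φ6→P] = [T, T, T, T]
r2 m[φ6→C] = [T, T, T, T]
r2 m[φ7→M] = [T, T, T, T]
r2 m[φ7→G] = [T, T, T, T]
r2 m[φ8→C] = [T, T, T, T]
r2 m[φ8→B] = [T, T, T, T]
r2 m[φ9→C] = [T, T, T, T]
r2 m[φ9→A] = [T, T, T, T]
r2 m[M→φ0] = [T, T, T, T]
r2 m[M→φ1] = [T, T, T, T]
r2 m[M→φ2] = [T, T, T, T]
r2 m[M→φ4] = [T, T, T, T]
r2 m[M→φ7] = [T, T, T, T]
r2 m[P→φ1] = [T, T, T, F]
r2 m[P→φ3] = [T, T, T, T]
r2 m[P→φ6] = [T, T, T, F]
r2 m[D→φ5] = [T, T, T, T]
r2 m[C→φ4] = [T, T, T, T]
r2 m[C→φ6] = [T, T, F, T]
r2 m[C→φ8] = [T, T, F, T]
r2 m[C→φ9] = [T, T, F, T]
r2 m[G→φ0] = [T, T, T, T]
r2 m[G→φ7] = [T, T, T, T]
r2 m[B→φ2] = [T, T, T, T]
r2 m[B→φ8] = [T, T, T, T]
r2 m[A→φ3] = [T, T, T, T]
r2 m[A→φ5] = [T, T, T, F]
r2 m[A→φ9] = [T, T, T, F]
r3 m[φ0→M] = [T, T, T, T]
r3 m[φ0→G] = [T, T, T, T]
r3 m[φ1→M] = [T, T, T, T]
r3 m[φ1→P] = [T, T, T, T]
r3 m[φ2→M] = [T, T, T, T]
r3 m[φ2→B] = [T, T, T, T]
r3 m[φ3→P] = [T, T, T, F]
r3 m[φ3→A] = [T, T, T, F]
r3 m[φ4→M] = [T, T, T, T]
r3 m[φ4→C] = [T, T, F, T]
r3 m[φ5→D] = [T, T, T, T]
r3 m[φ5→A] = [T, T, T, T]
r3 m[φ6→P] = [T, T, T, T]
r3 m[φ6→C] = [T, T, T, T]
r3 m[φ7→M] = [T, T, T, T]
r3 m[φ7→G] = [T, T, T, T]
r3 m[φ8→C] = [T, T, T, T]
r3 m[φ8→B] = [T, T, T, T]
r3 m[φ9→C] = [T, T, T, T]
r3 m[φ9→A] = [T, T, T, T]
r3 m[M→φ0] = [T, T, T, T]
r3 m[M→φ1] = [T, T, T, T]
r3 m[M→φ2] = [T, T, T, T]
r3 m[M→φ4] = [T, T, T, T]
r3 m[M→φ7] = [T, T, T, T]
r3 m[P→φ1] = [T, T, T, F]
r3 m[P→φ3] = [T, T, T, T]
r3 m[P→φ6] = [T, T, T, F]
r3 m[D→φ5] = [T, T, T, T]
r3 m[C→φ4] = [T, T, T, T]
r3 m[C→φ6] = [T, T, F, T]
r3 m[C→φ8] = [T, T, F, T]
r3 m[C→φ9] = [T, T, F, T]
r3 m[G→φ0] = [T, T, T, T]
r3 m[G→φ7] = [T, T, T, T]
r3 m[B→φ2] = [T, T, T, T]
r3 m[B→φ8] = [T, T, T, T]
r3 m[A→φ3] = [T, T, T, T]
r3 m[A→φ5] = [T, T, T, F]
r3 m[A→φ9] = [T, T, T, F]
fixed point reached at round 3
messages reach a fixed point at round 3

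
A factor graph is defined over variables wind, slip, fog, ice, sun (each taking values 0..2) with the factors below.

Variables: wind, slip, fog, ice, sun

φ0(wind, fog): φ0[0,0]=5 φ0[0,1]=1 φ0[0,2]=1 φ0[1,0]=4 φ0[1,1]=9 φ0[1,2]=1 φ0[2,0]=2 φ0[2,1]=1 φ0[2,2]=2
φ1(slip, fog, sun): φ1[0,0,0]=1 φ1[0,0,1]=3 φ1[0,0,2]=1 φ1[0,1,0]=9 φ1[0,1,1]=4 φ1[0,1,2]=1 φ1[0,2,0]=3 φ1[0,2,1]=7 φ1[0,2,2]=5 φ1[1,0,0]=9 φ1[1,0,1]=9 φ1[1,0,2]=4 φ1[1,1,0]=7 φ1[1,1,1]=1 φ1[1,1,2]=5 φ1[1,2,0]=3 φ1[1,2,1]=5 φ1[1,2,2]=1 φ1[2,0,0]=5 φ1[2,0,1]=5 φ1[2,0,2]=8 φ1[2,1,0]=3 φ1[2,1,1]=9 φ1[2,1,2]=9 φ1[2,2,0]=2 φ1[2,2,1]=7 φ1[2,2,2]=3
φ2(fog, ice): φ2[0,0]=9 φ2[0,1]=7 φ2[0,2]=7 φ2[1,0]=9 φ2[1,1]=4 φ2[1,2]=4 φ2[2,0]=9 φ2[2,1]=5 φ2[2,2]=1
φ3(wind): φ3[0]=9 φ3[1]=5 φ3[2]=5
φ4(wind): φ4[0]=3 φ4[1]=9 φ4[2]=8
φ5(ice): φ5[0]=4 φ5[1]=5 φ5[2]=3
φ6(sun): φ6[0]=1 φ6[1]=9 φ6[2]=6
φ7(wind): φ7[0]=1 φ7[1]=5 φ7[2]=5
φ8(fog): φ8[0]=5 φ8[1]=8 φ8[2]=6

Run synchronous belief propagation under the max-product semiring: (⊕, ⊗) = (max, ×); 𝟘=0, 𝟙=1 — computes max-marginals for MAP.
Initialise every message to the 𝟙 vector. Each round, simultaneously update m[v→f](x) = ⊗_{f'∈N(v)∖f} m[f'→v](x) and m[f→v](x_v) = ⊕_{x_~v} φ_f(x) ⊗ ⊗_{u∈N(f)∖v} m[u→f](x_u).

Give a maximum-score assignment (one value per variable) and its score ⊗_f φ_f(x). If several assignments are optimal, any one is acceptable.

assignment: (wind=1, slip=2, fog=1, ice=0, sun=1); score = 47239200

init: all messages = 𝟙 over 3 values
r1 m[φ0→wind] = [5, 9, 2]
r1 m[φ0→fog] = [5, 9, 2]
r1 m[φ1→slip] = [9, 9, 9]
r1 m[φ1→fog] = [9, 9, 7]
r1 m[φ1→sun] = [9, 9, 9]
r1 m[φ2→fog] = [9, 9, 9]
r1 m[φ2→ice] = [9, 7, 7]
r1 m[φ3→wind] = [9, 5, 5]
r1 m[φ4→wind] = [3, 9, 8]
r1 m[φ5→ice] = [4, 5, 3]
r1 m[φ6→sun] = [1, 9, 6]
r1 m[φ7→wind] = [1, 5, 5]
r1 m[φ8→fog] = [5, 8, 6]
r1 m[wind→φ0] = [1, 1, 1]
r1 m[wind→φ3] = [1, 1, 1]
r1 m[wind→φ4] = [1, 1, 1]
r1 m[wind→φ7] = [1, 1, 1]
r1 m[slip→φ1] = [1, 1, 1]
r1 m[fog→φ0] = [1, 1, 1]
r1 m[fog→φ1] = [1, 1, 1]
r1 m[fog→φ2] = [1, 1, 1]
r1 m[fog→φ8] = [1, 1, 1]
r1 m[ice→φ2] = [1, 1, 1]
r1 m[ice→φ5] = [1, 1, 1]
r1 m[sun→φ1] = [1, 1, 1]
r1 m[sun→φ6] = [1, 1, 1]
r2 m[φ0→wind] = [5, 9, 2]
r2 m[φ0→fog] = [5, 9, 2]
r2 m[φ1→slip] = [9, 9, 9]
r2 m[φ1→fog] = [9, 9, 7]
r2 m[φ1→sun] = [9, 9, 9]
r2 m[φ2→fog] = [9, 9, 9]
r2 m[φ2→ice] = [9, 7, 7]
r2 m[φ3→wind] = [9, 5, 5]
r2 m[φ4→wind] = [3, 9, 8]
r2 m[φ5→ice] = [4, 5, 3]
r2 m[φ6→sun] = [1, 9, 6]
r2 m[φ7→wind] = [1, 5, 5]
r2 m[φ8→fog] = [5, 8, 6]
r2 m[wind→φ0] = [27, 225, 200]
r2 m[wind→φ3] = [15, 405, 80]
r2 m[wind→φ4] = [45, 225, 50]
r2 m[wind→φ7] = [135, 405, 80]
r2 m[slip→φ1] = [1, 1, 1]
r2 m[fog→φ0] = [405, 648, 378]
r2 m[fog→φ1] = [225, 648, 108]
r2 m[fog→φ2] = [225, 648, 84]
r2 m[fog→φ8] = [405, 729, 126]
r2 m[ice→φ2] = [4, 5, 3]
r2 m[ice→φ5] = [9, 7, 7]
r2 m[sun→φ1] = [1, 9, 6]
r2 m[sun→φ6] = [9, 9, 9]
r3 m[φ0→wind] = [2025, 5832, 810]
r3 m[φ0→fog] = [900, 2025, 400]
r3 m[φ1→slip] = [23328, 19440, 52488]
r3 m[φ1→fog] = [81, 81, 63]
r3 m[φ1→sun] = [5832, 5832, 5832]
r3 m[φ2→fog] = [36, 36, 36]
r3 m[φ2→ice] = [5832, 2592, 2592]
r3 m[φ3→wind] = [9, 5, 5]
r3 m[φ4→wind] = [3, 9, 8]
r3 m[φ5→ice] = [4, 5, 3]
r3 m[φ6→sun] = [1, 9, 6]
r3 m[φ7→wind] = [1, 5, 5]
r3 m[φ8→fog] = [5, 8, 6]
r3 m[wind→φ0] = [27, 225, 200]
r3 m[wind→φ3] = [15, 405, 80]
r3 m[wind→φ4] = [45, 225, 50]
r3 m[wind→φ7] = [135, 405, 80]
r3 m[slip→φ1] = [1, 1, 1]
r3 m[fog→φ0] = [405, 648, 378]
r3 m[fog→φ1] = [225, 648, 108]
r3 m[fog→φ2] = [225, 648, 84]
r3 m[fog→φ8] = [405, 729, 126]
r3 m[ice→φ2] = [4, 5, 3]
r3 m[ice→φ5] = [9, 7, 7]
r3 m[sun→φ1] = [1, 9, 6]
r3 m[sun→φ6] = [9, 9, 9]
r4 m[φ0→wind] = [2025, 5832, 810]
r4 m[φ0→fog] = [900, 2025, 400]
r4 m[φ1→slip] = [23328, 19440, 52488]
r4 m[φ1→fog] = [81, 81, 63]
r4 m[φ1→sun] = [5832, 5832, 5832]
r4 m[φ2→fog] = [36, 36, 36]
r4 m[φ2→ice] = [5832, 2592, 2592]
r4 m[φ3→wind] = [9, 5, 5]
r4 m[φ4→wind] = [3, 9, 8]
r4 m[φ5→ice] = [4, 5, 3]
r4 m[φ6→sun] = [1, 9, 6]
r4 m[φ7→wind] = [1, 5, 5]
r4 m[φ8→fog] = [5, 8, 6]
r4 m[wind→φ0] = [27, 225, 200]
r4 m[wind→φ3] = [6075, 262440, 32400]
r4 m[wind→φ4] = [18225, 145800, 20250]
r4 m[wind→φ7] = [54675, 262440, 32400]
r4 m[slip→φ1] = [1, 1, 1]
r4 m[fog→φ0] = [14580, 23328, 13608]
r4 m[fog→φ1] = [162000, 583200, 86400]
r4 m[fog→φ2] = [364500, 1312200, 151200]
r4 m[fog→φ8] = [2624400, 5904900, 907200]
r4 m[ice→φ2] = [4, 5, 3]
r4 m[ice→φ5] = [5832, 2592, 2592]
r4 m[sun→φ1] = [1, 9, 6]
r4 m[sun→φ6] = [5832, 5832, 5832]
r5 m[φ0→wind] = [72900, 209952, 29160]
r5 m[φ0→fog] = [900, 2025, 400]
r5 m[φ1→slip] = [20995200, 17496000, 47239200]
r5 m[φ1→fog] = [81, 81, 63]
r5 m[φ1→sun] = [5248800, 5248800, 5248800]
r5 m[φ2→fog] = [36, 36, 36]
r5 m[φ2→ice] = [11809800, 5248800, 5248800]
r5 m[φ3→wind] = [9, 5, 5]
r5 m[φ4→wind] = [3, 9, 8]
r5 m[φ5→ice] = [4, 5, 3]
r5 m[φ6→sun] = [1, 9, 6]
r5 m[φ7→wind] = [1, 5, 5]
r5 m[φ8→fog] = [5, 8, 6]
r5 m[wind→φ0] = [27, 225, 200]
r5 m[wind→φ3] = [6075, 262440, 32400]
r5 m[wind→φ4] = [18225, 145800, 20250]
r5 m[wind→φ7] = [54675, 262440, 32400]
r5 m[slip→φ1] = [1, 1, 1]
r5 m[fog→φ0] = [14580, 23328, 13608]
r5 m[fog→φ1] = [162000, 583200, 86400]
r5 m[fog→φ2] = [364500, 1312200, 151200]
r5 m[fog→φ8] = [2624400, 5904900, 907200]
r5 m[ice→φ2] = [4, 5, 3]
r5 m[ice→φ5] = [5832, 2592, 2592]
r5 m[sun→φ1] = [1, 9, 6]
r5 m[sun→φ6] = [5832, 5832, 5832]
r6 m[φ0→wind] = [72900, 209952, 29160]
r6 m[φ0→fog] = [900, 2025, 400]
r6 m[φ1→slip] = [20995200, 17496000, 47239200]
r6 m[φ1→fog] = [81, 81, 63]
r6 m[φ1→sun] = [5248800, 5248800, 5248800]
r6 m[φ2→fog] = [36, 36, 36]
r6 m[φ2→ice] = [11809800, 5248800, 5248800]
r6 m[φ3→wind] = [9, 5, 5]
r6 m[φ4→wind] = [3, 9, 8]
r6 m[φ5→ice] = [4, 5, 3]
r6 m[φ6→sun] = [1, 9, 6]
r6 m[φ7→wind] = [1, 5, 5]
r6 m[φ8→fog] = [5, 8, 6]
r6 m[wind→φ0] = [27, 225, 200]
r6 m[wind→φ3] = [218700, 9447840, 1166400]
r6 m[wind→φ4] = [656100, 5248800, 729000]
r6 m[wind→φ7] = [1968300, 9447840, 1166400]
r6 m[slip→φ1] = [1, 1, 1]
r6 m[fog→φ0] = [14580, 23328, 13608]
r6 m[fog→φ1] = [162000, 583200, 86400]
r6 m[fog→φ2] = [364500, 1312200, 151200]
r6 m[fog→φ8] = [2624400, 5904900, 907200]
r6 m[ice→φ2] = [4, 5, 3]
r6 m[ice→φ5] = [11809800, 5248800, 5248800]
r6 m[sun→φ1] = [1, 9, 6]
r6 m[sun→φ6] = [5248800, 5248800, 5248800]
r7 m[φ0→wind] = [72900, 209952, 29160]
r7 m[φ0→fog] = [900, 2025, 400]
r7 m[φ1→slip] = [20995200, 17496000, 47239200]
r7 m[φ1→fog] = [81, 81, 63]
r7 m[φ1→sun] = [5248800, 5248800, 5248800]
r7 m[φ2→fog] = [36, 36, 36]
r7 m[φ2→ice] = [11809800, 5248800, 5248800]
r7 m[φ3→wind] = [9, 5, 5]
r7 m[φ4→wind] = [3, 9, 8]
r7 m[φ5→ice] = [4, 5, 3]
r7 m[φ6→sun] = [1, 9, 6]
r7 m[φ7→wind] = [1, 5, 5]
r7 m[φ8→fog] = [5, 8, 6]
r7 m[wind→φ0] = [27, 225, 200]
r7 m[wind→φ3] = [218700, 9447840, 1166400]
r7 m[wind→φ4] = [656100, 5248800, 729000]
r7 m[wind→φ7] = [1968300, 9447840, 1166400]
r7 m[slip→φ1] = [1, 1, 1]
r7 m[fog→φ0] = [14580, 23328, 13608]
r7 m[fog→φ1] = [162000, 583200, 86400]
r7 m[fog→φ2] = [364500, 1312200, 151200]
r7 m[fog→φ8] = [2624400, 5904900, 907200]
r7 m[ice→φ2] = [4, 5, 3]
r7 m[ice→φ5] = [11809800, 5248800, 5248800]
r7 m[sun→φ1] = [1, 9, 6]
r7 m[sun→φ6] = [5248800, 5248800, 5248800]
fixed point reached at round 7
traceback from wind: (wind=1, slip=2, fog=1, ice=0, sun=1), score=47239200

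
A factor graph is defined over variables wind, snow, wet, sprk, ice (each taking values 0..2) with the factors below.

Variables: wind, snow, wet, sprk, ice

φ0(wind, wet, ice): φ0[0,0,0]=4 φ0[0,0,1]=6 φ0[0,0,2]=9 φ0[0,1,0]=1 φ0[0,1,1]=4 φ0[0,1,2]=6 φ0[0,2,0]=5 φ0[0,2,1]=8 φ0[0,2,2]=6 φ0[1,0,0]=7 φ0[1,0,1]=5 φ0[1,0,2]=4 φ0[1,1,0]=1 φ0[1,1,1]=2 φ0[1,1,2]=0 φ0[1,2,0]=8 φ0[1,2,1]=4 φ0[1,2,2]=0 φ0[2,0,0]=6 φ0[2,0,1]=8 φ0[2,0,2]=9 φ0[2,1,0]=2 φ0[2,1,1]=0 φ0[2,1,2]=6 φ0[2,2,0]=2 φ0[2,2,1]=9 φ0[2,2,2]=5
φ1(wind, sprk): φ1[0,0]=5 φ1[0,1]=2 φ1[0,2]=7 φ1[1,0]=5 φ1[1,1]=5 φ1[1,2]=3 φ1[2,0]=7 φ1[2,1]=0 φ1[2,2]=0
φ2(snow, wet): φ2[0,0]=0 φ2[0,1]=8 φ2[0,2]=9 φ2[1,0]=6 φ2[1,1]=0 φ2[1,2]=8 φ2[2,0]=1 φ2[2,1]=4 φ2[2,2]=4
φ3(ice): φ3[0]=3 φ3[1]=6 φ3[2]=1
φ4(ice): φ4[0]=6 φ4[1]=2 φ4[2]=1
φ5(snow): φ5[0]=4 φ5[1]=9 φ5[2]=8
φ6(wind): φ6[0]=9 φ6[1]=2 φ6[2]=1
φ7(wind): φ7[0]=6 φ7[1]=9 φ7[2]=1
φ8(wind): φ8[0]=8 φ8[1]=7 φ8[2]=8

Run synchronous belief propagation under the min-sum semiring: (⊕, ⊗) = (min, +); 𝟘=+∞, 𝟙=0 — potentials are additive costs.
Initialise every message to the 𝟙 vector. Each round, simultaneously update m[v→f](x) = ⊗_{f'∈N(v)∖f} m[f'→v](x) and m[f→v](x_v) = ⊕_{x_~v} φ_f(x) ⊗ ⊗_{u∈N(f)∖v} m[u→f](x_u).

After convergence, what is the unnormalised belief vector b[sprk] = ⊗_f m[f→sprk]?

b[sprk] = [32, 25, 25]

init: all messages = 𝟙 over 3 values
r1 m[φ0→wind] = [1, 0, 0]
r1 m[φ0→wet] = [4, 0, 0]
r1 m[φ0→ice] = [1, 0, 0]
r1 m[φ1→wind] = [2, 3, 0]
r1 m[φ1→sprk] = [5, 0, 0]
r1 m[φ2→snow] = [0, 0, 1]
r1 m[φ2→wet] = [0, 0, 4]
r1 m[φ3→ice] = [3, 6, 1]
r1 m[φ4→ice] = [6, 2, 1]
r1 m[φ5→snow] = [4, 9, 8]
r1 m[φ6→wind] = [9, 2, 1]
r1 m[φ7→wind] = [6, 9, 1]
r1 m[φ8→wind] = [8, 7, 8]
r1 m[wind→φ0] = [0, 0, 0]
r1 m[wind→φ1] = [0, 0, 0]
r1 m[wind→φ6] = [0, 0, 0]
r1 m[wind→φ7] = [0, 0, 0]
r1 m[wind→φ8] = [0, 0, 0]
r1 m[snow→φ2] = [0, 0, 0]
r1 m[snow→φ5] = [0, 0, 0]
r1 m[wet→φ0] = [0, 0, 0]
r1 m[wet→φ2] = [0, 0, 0]
r1 m[sprk→φ1] = [0, 0, 0]
r1 m[ice→φ0] = [0, 0, 0]
r1 m[ice→φ3] = [0, 0, 0]
r1 m[ice→φ4] = [0, 0, 0]
r2 m[φ0→wind] = [1, 0, 0]
r2 m[φ0→wet] = [4, 0, 0]
r2 m[φ0→ice] = [1, 0, 0]
r2 m[φ1→wind] = [2, 3, 0]
r2 m[φ1→sprk] = [5, 0, 0]
r2 m[φ2→snow] = [0, 0, 1]
r2 m[φ2→wet] = [0, 0, 4]
r2 m[φ3→ice] = [3, 6, 1]
r2 m[φ4→ice] = [6, 2, 1]
r2 m[φ5→snow] = [4, 9, 8]
r2 m[φ6→wind] = [9, 2, 1]
r2 m[φ7→wind] = [6, 9, 1]
r2 m[φ8→wind] = [8, 7, 8]
r2 m[wind→φ0] = [25, 21, 10]
r2 m[wind→φ1] = [24, 18, 10]
r2 m[wind→φ6] = [17, 19, 9]
r2 m[wind→φ7] = [20, 12, 9]
r2 m[wind→φ8] = [18, 14, 2]
r2 m[snow→φ2] = [4, 9, 8]
r2 m[snow→φ5] = [0, 0, 1]
r2 m[wet→φ0] = [0, 0, 4]
r2 m[wet→φ2] = [4, 0, 0]
r2 m[sprk→φ1] = [0, 0, 0]
r2 m[ice→φ0] = [9, 8, 2]
r2 m[ice→φ3] = [7, 2, 1]
r2 m[ice→φ4] = [4, 6, 1]
r3 m[φ0→wind] = [8, 2, 8]
r3 m[φ0→wet] = [21, 18, 17]
r3 m[φ0→ice] = [12, 10, 16]
r3 m[φ1→wind] = [2, 3, 0]
r3 m[φ1→sprk] = [17, 10, 10]
r3 m[φ2→snow] = [4, 0, 4]
r3 m[φ2→wet] = [4, 9, 12]
r3 m[φ3→ice] = [3, 6, 1]
r3 m[φ4→ice] = [6, 2, 1]
r3 m[φ5→snow] = [4, 9, 8]
r3 m[φ6→wind] = [9, 2, 1]
r3 m[φ7→wind] = [6, 9, 1]
r3 m[φ8→wind] = [8, 7, 8]
r3 m[wind→φ0] = [25, 21, 10]
r3 m[wind→φ1] = [24, 18, 10]
r3 m[wind→φ6] = [17, 19, 9]
r3 m[wind→φ7] = [20, 12, 9]
r3 m[wind→φ8] = [18, 14, 2]
r3 m[snow→φ2] = [4, 9, 8]
r3 m[snow→φ5] = [0, 0, 1]
r3 m[wet→φ0] = [0, 0, 4]
r3 m[wet→φ2] = [4, 0, 0]
r3 m[sprk→φ1] = [0, 0, 0]
r3 m[ice→φ0] = [9, 8, 2]
r3 m[ice→φ3] = [7, 2, 1]
r3 m[ice→φ4] = [4, 6, 1]
r4 m[φ0→wind] = [8, 2, 8]
r4 m[φ0→wet] = [21, 18, 17]
r4 m[φ0→ice] = [12, 10, 16]
r4 m[φ1→wind] = [2, 3, 0]
r4 m[φ1→sprk] = [17, 10, 10]
r4 m[φ2→snow] = [4, 0, 4]
r4 m[φ2→wet] = [4, 9, 12]
r4 m[φ3→ice] = [3, 6, 1]
r4 m[φ4→ice] = [6, 2, 1]
r4 m[φ5→snow] = [4, 9, 8]
r4 m[φ6→wind] = [9, 2, 1]
r4 m[φ7→wind] = [6, 9, 1]
r4 m[φ8→wind] = [8, 7, 8]
r4 m[wind→φ0] = [25, 21, 10]
r4 m[wind→φ1] = [31, 20, 18]
r4 m[wind→φ6] = [24, 21, 17]
r4 m[wind→φ7] = [27, 14, 17]
r4 m[wind→φ8] = [25, 16, 10]
r4 m[snow→φ2] = [4, 9, 8]
r4 m[snow→φ5] = [4, 0, 4]
r4 m[wet→φ0] = [4, 9, 12]
r4 m[wet→φ2] = [21, 18, 17]
r4 m[sprk→φ1] = [0, 0, 0]
r4 m[ice→φ0] = [9, 8, 2]
r4 m[ice→φ3] = [18, 12, 17]
r4 m[ice→φ4] = [15, 16, 17]
r5 m[φ0→wind] = [15, 10, 15]
r5 m[φ0→wet] = [21, 18, 17]
r5 m[φ0→ice] = [20, 19, 23]
r5 m[φ1→wind] = [2, 3, 0]
r5 m[φ1→sprk] = [25, 18, 18]
r5 m[φ2→snow] = [21, 18, 21]
r5 m[φ2→wet] = [4, 9, 12]
r5 m[φ3→ice] = [3, 6, 1]
r5 m[φ4→ice] = [6, 2, 1]
r5 m[φ5→snow] = [4, 9, 8]
r5 m[φ6→wind] = [9, 2, 1]
r5 m[φ7→wind] = [6, 9, 1]
r5 m[φ8→wind] = [8, 7, 8]
r5 m[wind→φ0] = [25, 21, 10]
r5 m[wind→φ1] = [31, 20, 18]
r5 m[wind→φ6] = [24, 21, 17]
r5 m[wind→φ7] = [27, 14, 17]
r5 m[wind→φ8] = [25, 16, 10]
r5 m[snow→φ2] = [4, 9, 8]
r5 m[snow→φ5] = [4, 0, 4]
r5 m[wet→φ0] = [4, 9, 12]
r5 m[wet→φ2] = [21, 18, 17]
r5 m[sprk→φ1] = [0, 0, 0]
r5 m[ice→φ0] = [9, 8, 2]
r5 m[ice→φ3] = [18, 12, 17]
r5 m[ice→φ4] = [15, 16, 17]
r6 m[φ0→wind] = [15, 10, 15]
r6 m[φ0→wet] = [21, 18, 17]
r6 m[φ0→ice] = [20, 19, 23]
r6 m[φ1→wind] = [2, 3, 0]
r6 m[φ1→sprk] = [25, 18, 18]
r6 m[φ2→snow] = [21, 18, 21]
r6 m[φ2→wet] = [4, 9, 12]
r6 m[φ3→ice] = [3, 6, 1]
r6 m[φ4→ice] = [6, 2, 1]
r6 m[φ5→snow] = [4, 9, 8]
r6 m[φ6→wind] = [9, 2, 1]
r6 m[φ7→wind] = [6, 9, 1]
r6 m[φ8→wind] = [8, 7, 8]
r6 m[wind→φ0] = [25, 21, 10]
r6 m[wind→φ1] = [38, 28, 25]
r6 m[wind→φ6] = [31, 29, 24]
r6 m[wind→φ7] = [34, 22, 24]
r6 m[wind→φ8] = [32, 24, 17]
r6 m[snow→φ2] = [4, 9, 8]
r6 m[snow→φ5] = [21, 18, 21]
r6 m[wet→φ0] = [4, 9, 12]
r6 m[wet→φ2] = [21, 18, 17]
r6 m[sprk→φ1] = [0, 0, 0]
r6 m[ice→φ0] = [9, 8, 2]
r6 m[ice→φ3] = [26, 21, 24]
r6 m[ice→φ4] = [23, 25, 24]
r7 m[φ0→wind] = [15, 10, 15]
r7 m[φ0→wet] = [21, 18, 17]
r7 m[φ0→ice] = [20, 19, 23]
r7 m[φ1→wind] = [2, 3, 0]
r7 m[φ1→sprk] = [32, 25, 25]
r7 m[φ2→snow] = [21, 18, 21]
r7 m[φ2→wet] = [4, 9, 12]
r7 m[φ3→ice] = [3, 6, 1]
r7 m[φ4→ice] = [6, 2, 1]
r7 m[φ5→snow] = [4, 9, 8]
r7 m[φ6→wind] = [9, 2, 1]
r7 m[φ7→wind] = [6, 9, 1]
r7 m[φ8→wind] = [8, 7, 8]
r7 m[wind→φ0] = [25, 21, 10]
r7 m[wind→φ1] = [38, 28, 25]
r7 m[wind→φ6] = [31, 29, 24]
r7 m[wind→φ7] = [34, 22, 24]
r7 m[wind→φ8] = [32, 24, 17]
r7 m[snow→φ2] = [4, 9, 8]
r7 m[snow→φ5] = [21, 18, 21]
r7 m[wet→φ0] = [4, 9, 12]
r7 m[wet→φ2] = [21, 18, 17]
r7 m[sprk→φ1] = [0, 0, 0]
r7 m[ice→φ0] = [9, 8, 2]
r7 m[ice→φ3] = [26, 21, 24]
r7 m[ice→φ4] = [23, 25, 24]
r8 m[φ0→wind] = [15, 10, 15]
r8 m[φ0→wet] = [21, 18, 17]
r8 m[φ0→ice] = [20, 19, 23]
r8 m[φ1→wind] = [2, 3, 0]
r8 m[φ1→sprk] = [32, 25, 25]
r8 m[φ2→snow] = [21, 18, 21]
r8 m[φ2→wet] = [4, 9, 12]
r8 m[φ3→ice] = [3, 6, 1]
r8 m[φ4→ice] = [6, 2, 1]
r8 m[φ5→snow] = [4, 9, 8]
r8 m[φ6→wind] = [9, 2, 1]
r8 m[φ7→wind] = [6, 9, 1]
r8 m[φ8→wind] = [8, 7, 8]
r8 m[wind→φ0] = [25, 21, 10]
r8 m[wind→φ1] = [38, 28, 25]
r8 m[wind→φ6] = [31, 29, 24]
r8 m[wind→φ7] = [34, 22, 24]
r8 m[wind→φ8] = [32, 24, 17]
r8 m[snow→φ2] = [4, 9, 8]
r8 m[snow→φ5] = [21, 18, 21]
r8 m[wet→φ0] = [4, 9, 12]
r8 m[wet→φ2] = [21, 18, 17]
r8 m[sprk→φ1] = [0, 0, 0]
r8 m[ice→φ0] = [9, 8, 2]
r8 m[ice→φ3] = [26, 21, 24]
r8 m[ice→φ4] = [23, 25, 24]
fixed point reached at round 8
b[sprk] = ⊗ incoming = [32, 25, 25]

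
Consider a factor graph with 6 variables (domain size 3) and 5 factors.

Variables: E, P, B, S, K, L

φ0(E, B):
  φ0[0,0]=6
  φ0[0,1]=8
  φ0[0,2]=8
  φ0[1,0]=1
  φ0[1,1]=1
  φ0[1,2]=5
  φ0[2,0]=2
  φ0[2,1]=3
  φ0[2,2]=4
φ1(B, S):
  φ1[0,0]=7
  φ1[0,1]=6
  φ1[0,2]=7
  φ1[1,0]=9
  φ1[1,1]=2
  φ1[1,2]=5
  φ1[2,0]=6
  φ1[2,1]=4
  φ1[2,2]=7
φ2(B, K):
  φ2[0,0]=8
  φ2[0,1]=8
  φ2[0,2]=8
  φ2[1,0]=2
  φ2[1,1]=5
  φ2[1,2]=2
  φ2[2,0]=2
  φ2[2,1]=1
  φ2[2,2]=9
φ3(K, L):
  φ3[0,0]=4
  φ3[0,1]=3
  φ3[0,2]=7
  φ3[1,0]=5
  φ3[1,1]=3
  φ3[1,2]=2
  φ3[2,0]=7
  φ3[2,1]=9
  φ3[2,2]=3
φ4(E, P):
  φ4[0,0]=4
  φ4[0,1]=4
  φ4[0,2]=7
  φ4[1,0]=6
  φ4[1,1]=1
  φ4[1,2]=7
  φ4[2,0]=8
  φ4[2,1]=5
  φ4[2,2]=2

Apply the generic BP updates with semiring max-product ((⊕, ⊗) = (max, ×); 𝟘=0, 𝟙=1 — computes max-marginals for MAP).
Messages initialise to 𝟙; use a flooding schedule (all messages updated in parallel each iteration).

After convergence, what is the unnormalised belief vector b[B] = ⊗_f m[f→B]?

b[B] = [21168, 12600, 31752]

init: all messages = 𝟙 over 3 values
r1 m[φ0→E] = [8, 5, 4]
r1 m[φ0→B] = [6, 8, 8]
r1 m[φ1→B] = [7, 9, 7]
r1 m[φ1→S] = [9, 6, 7]
r1 m[φ2→B] = [8, 5, 9]
r1 m[φ2→K] = [8, 8, 9]
r1 m[φ3→K] = [7, 5, 9]
r1 m[φ3→L] = [7, 9, 7]
r1 m[φ4→E] = [7, 7, 8]
r1 m[φ4→P] = [8, 5, 7]
r1 m[E→φ0] = [1, 1, 1]
r1 m[E→φ4] = [1, 1, 1]
r1 m[P→φ4] = [1, 1, 1]
r1 m[B→φ0] = [1, 1, 1]
r1 m[B→φ1] = [1, 1, 1]
r1 m[B→φ2] = [1, 1, 1]
r1 m[S→φ1] = [1, 1, 1]
r1 m[K→φ2] = [1, 1, 1]
r1 m[K→φ3] = [1, 1, 1]
r1 m[L→φ3] = [1, 1, 1]
r2 m[φ0→E] = [8, 5, 4]
r2 m[φ0→B] = [6, 8, 8]
r2 m[φ1→B] = [7, 9, 7]
r2 m[φ1→S] = [9, 6, 7]
r2 m[φ2→B] = [8, 5, 9]
r2 m[φ2→K] = [8, 8, 9]
r2 m[φ3→K] = [7, 5, 9]
r2 m[φ3→L] = [7, 9, 7]
r2 m[φ4→E] = [7, 7, 8]
r2 m[φ4→P] = [8, 5, 7]
r2 m[E→φ0] = [7, 7, 8]
r2 m[E→φ4] = [8, 5, 4]
r2 m[P→φ4] = [1, 1, 1]
r2 m[B→φ0] = [56, 45, 63]
r2 m[B→φ1] = [48, 40, 72]
r2 m[B→φ2] = [42, 72, 56]
r2 m[S→φ1] = [1, 1, 1]
r2 m[K→φ2] = [7, 5, 9]
r2 m[K→φ3] = [8, 8, 9]
r2 m[L→φ3] = [1, 1, 1]
r3 m[φ0→E] = [504, 315, 252]
r3 m[φ0→B] = [42, 56, 56]
r3 m[φ1→B] = [7, 9, 7]
r3 m[φ1→S] = [432, 288, 504]
r3 m[φ2→B] = [72, 25, 81]
r3 m[φ2→K] = [336, 360, 504]
r3 m[φ3→K] = [7, 5, 9]
r3 m[φ3→L] = [63, 81, 56]
r3 m[φ4→E] = [7, 7, 8]
r3 m[φ4→P] = [32, 32, 56]
r3 m[E→φ0] = [7, 7, 8]
r3 m[E→φ4] = [8, 5, 4]
r3 m[P→φ4] = [1, 1, 1]
r3 m[B→φ0] = [56, 45, 63]
r3 m[B→φ1] = [48, 40, 72]
r3 m[B→φ2] = [42, 72, 56]
r3 m[S→φ1] = [1, 1, 1]
r3 m[K→φ2] = [7, 5, 9]
r3 m[K→φ3] = [8, 8, 9]
r3 m[L→φ3] = [1, 1, 1]
r4 m[φ0→E] = [504, 315, 252]
r4 m[φ0→B] = [42, 56, 56]
r4 m[φ1→B] = [7, 9, 7]
r4 m[φ1→S] = [432, 288, 504]
r4 m[φ2→B] = [72, 25, 81]
r4 m[φ2→K] = [336, 360, 504]
r4 m[φ3→K] = [7, 5, 9]
r4 m[φ3→L] = [63, 81, 56]
r4 m[φ4→E] = [7, 7, 8]
r4 m[φ4→P] = [32, 32, 56]
r4 m[E→φ0] = [7, 7, 8]
r4 m[E→φ4] = [504, 315, 252]
r4 m[P→φ4] = [1, 1, 1]
r4 m[B→φ0] = [504, 225, 567]
r4 m[B→φ1] = [3024, 1400, 4536]
r4 m[B→φ2] = [294, 504, 392]
r4 m[S→φ1] = [1, 1, 1]
r4 m[K→φ2] = [7, 5, 9]
r4 m[K→φ3] = [336, 360, 504]
r4 m[L→φ3] = [1, 1, 1]
r5 m[φ0→E] = [4536, 2835, 2268]
r5 m[φ0→B] = [42, 56, 56]
r5 m[φ1→B] = [7, 9, 7]
r5 m[φ1→S] = [27216, 18144, 31752]
r5 m[φ2→B] = [72, 25, 81]
r5 m[φ2→K] = [2352, 2520, 3528]
r5 m[φ3→K] = [7, 5, 9]
r5 m[φ3→L] = [3528, 4536, 2352]
r5 m[φ4→E] = [7, 7, 8]
r5 m[φ4→P] = [2016, 2016, 3528]
r5 m[E→φ0] = [7, 7, 8]
r5 m[E→φ4] = [504, 315, 252]
r5 m[P→φ4] = [1, 1, 1]
r5 m[B→φ0] = [504, 225, 567]
r5 m[B→φ1] = [3024, 1400, 4536]
r5 m[B→φ2] = [294, 504, 392]
r5 m[S→φ1] = [1, 1, 1]
r5 m[K→φ2] = [7, 5, 9]
r5 m[K→φ3] = [336, 360, 504]
r5 m[L→φ3] = [1, 1, 1]
r6 m[φ0→E] = [4536, 2835, 2268]
r6 m[φ0→B] = [42, 56, 56]
r6 m[φ1→B] = [7, 9, 7]
r6 m[φ1→S] = [27216, 18144, 31752]
r6 m[φ2→B] = [72, 25, 81]
r6 m[φ2→K] = [2352, 2520, 3528]
r6 m[φ3→K] = [7, 5, 9]
r6 m[φ3→L] = [3528, 4536, 2352]
r6 m[φ4→E] = [7, 7, 8]
r6 m[φ4→P] = [2016, 2016, 3528]
r6 m[E→φ0] = [7, 7, 8]
r6 m[E→φ4] = [4536, 2835, 2268]
r6 m[P→φ4] = [1, 1, 1]
r6 m[B→φ0] = [504, 225, 567]
r6 m[B→φ1] = [3024, 1400, 4536]
r6 m[B→φ2] = [294, 504, 392]
r6 m[S→φ1] = [1, 1, 1]
r6 m[K→φ2] = [7, 5, 9]
r6 m[K→φ3] = [2352, 2520, 3528]
r6 m[L→φ3] = [1, 1, 1]
r7 m[φ0→E] = [4536, 2835, 2268]
r7 m[φ0→B] = [42, 56, 56]
r7 m[φ1→B] = [7, 9, 7]
r7 m[φ1→S] = [27216, 18144, 31752]
r7 m[φ2→B] = [72, 25, 81]
r7 m[φ2→K] = [2352, 2520, 3528]
r7 m[φ3→K] = [7, 5, 9]
r7 m[φ3→L] = [24696, 31752, 16464]
r7 m[φ4→E] = [7, 7, 8]
r7 m[φ4→P] = [18144, 18144, 31752]
r7 m[E→φ0] = [7, 7, 8]
r7 m[E→φ4] = [4536, 2835, 2268]
r7 m[P→φ4] = [1, 1, 1]
r7 m[B→φ0] = [504, 225, 567]
r7 m[B→φ1] = [3024, 1400, 4536]
r7 m[B→φ2] = [294, 504, 392]
r7 m[S→φ1] = [1, 1, 1]
r7 m[K→φ2] = [7, 5, 9]
r7 m[K→φ3] = [2352, 2520, 3528]
r7 m[L→φ3] = [1, 1, 1]
r8 m[φ0→E] = [4536, 2835, 2268]
r8 m[φ0→B] = [42, 56, 56]
r8 m[φ1→B] = [7, 9, 7]
r8 m[φ1→S] = [27216, 18144, 31752]
r8 m[φ2→B] = [72, 25, 81]
r8 m[φ2→K] = [2352, 2520, 3528]
r8 m[φ3→K] = [7, 5, 9]
r8 m[φ3→L] = [24696, 31752, 16464]
r8 m[φ4→E] = [7, 7, 8]
r8 m[φ4→P] = [18144, 18144, 31752]
r8 m[E→φ0] = [7, 7, 8]
r8 m[E→φ4] = [4536, 2835, 2268]
r8 m[P→φ4] = [1, 1, 1]
r8 m[B→φ0] = [504, 225, 567]
r8 m[B→φ1] = [3024, 1400, 4536]
r8 m[B→φ2] = [294, 504, 392]
r8 m[S→φ1] = [1, 1, 1]
r8 m[K→φ2] = [7, 5, 9]
r8 m[K→φ3] = [2352, 2520, 3528]
r8 m[L→φ3] = [1, 1, 1]
fixed point reached at round 8
b[B] = ⊗ incoming = [21168, 12600, 31752]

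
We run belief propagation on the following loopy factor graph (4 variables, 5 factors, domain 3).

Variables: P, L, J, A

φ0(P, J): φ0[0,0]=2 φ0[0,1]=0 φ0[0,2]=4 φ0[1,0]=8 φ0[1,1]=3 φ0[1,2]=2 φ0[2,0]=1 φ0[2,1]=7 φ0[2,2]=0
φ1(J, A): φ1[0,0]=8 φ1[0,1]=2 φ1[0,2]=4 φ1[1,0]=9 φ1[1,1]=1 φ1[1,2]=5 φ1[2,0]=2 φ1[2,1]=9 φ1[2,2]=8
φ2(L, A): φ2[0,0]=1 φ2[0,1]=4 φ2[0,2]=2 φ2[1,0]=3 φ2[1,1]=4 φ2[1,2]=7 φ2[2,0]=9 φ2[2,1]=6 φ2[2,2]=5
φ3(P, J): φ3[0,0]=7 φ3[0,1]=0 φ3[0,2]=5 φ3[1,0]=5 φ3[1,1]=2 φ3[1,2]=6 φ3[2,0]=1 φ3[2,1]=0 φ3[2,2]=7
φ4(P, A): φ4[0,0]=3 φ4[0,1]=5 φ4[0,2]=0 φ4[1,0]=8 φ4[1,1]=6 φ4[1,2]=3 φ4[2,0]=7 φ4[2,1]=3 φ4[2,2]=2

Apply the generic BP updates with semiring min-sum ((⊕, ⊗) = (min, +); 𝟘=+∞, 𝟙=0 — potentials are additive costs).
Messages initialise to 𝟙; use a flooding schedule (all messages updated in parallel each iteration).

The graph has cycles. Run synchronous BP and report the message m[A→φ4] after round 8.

init: all messages = 𝟙 over 3 values
r1 m[φ0→P] = [0, 2, 0]
r1 m[φ0→J] = [1, 0, 0]
r1 m[φ1→J] = [2, 1, 2]
r1 m[φ1→A] = [2, 1, 4]
r1 m[φ2→L] = [1, 3, 5]
r1 m[φ2→A] = [1, 4, 2]
r1 m[φ3→P] = [0, 2, 0]
r1 m[φ3→J] = [1, 0, 5]
r1 m[φ4→P] = [0, 3, 2]
r1 m[φ4→A] = [3, 3, 0]
r1 m[P→φ0] = [0, 0, 0]
r1 m[P→φ3] = [0, 0, 0]
r1 m[P→φ4] = [0, 0, 0]
r1 m[L→φ2] = [0, 0, 0]
r1 m[J→φ0] = [0, 0, 0]
r1 m[J→φ1] = [0, 0, 0]
r1 m[J→φ3] = [0, 0, 0]
r1 m[A→φ1] = [0, 0, 0]
r1 m[A→φ2] = [0, 0, 0]
r1 m[A→φ4] = [0, 0, 0]
r2 m[φ0→P] = [0, 2, 0]
r2 m[φ0→J] = [1, 0, 0]
r2 m[φ1→J] = [2, 1, 2]
r2 m[φ1→A] = [2, 1, 4]
r2 m[φ2→L] = [1, 3, 5]
r2 m[φ2→A] = [1, 4, 2]
r2 m[φ3→P] = [0, 2, 0]
r2 m[φ3→J] = [1, 0, 5]
r2 m[φ4→P] = [0, 3, 2]
r2 m[φ4→A] = [3, 3, 0]
r2 m[P→φ0] = [0, 5, 2]
r2 m[P→φ3] = [0, 5, 2]
r2 m[P→φ4] = [0, 4, 0]
r2 m[L→φ2] = [0, 0, 0]
r2 m[J→φ0] = [3, 1, 7]
r2 m[J→φ1] = [2, 0, 5]
r2 m[J→φ3] = [3, 1, 2]
r2 m[A→φ1] = [4, 7, 2]
r2 m[A→φ2] = [5, 4, 4]
r2 m[A→φ4] = [3, 5, 6]
r3 m[φ0→P] = [1, 4, 4]
r3 m[φ0→J] = [2, 0, 2]
r3 m[φ1→J] = [6, 7, 6]
r3 m[φ1→A] = [7, 1, 5]
r3 m[φ2→L] = [6, 8, 9]
r3 m[φ2→A] = [1, 4, 2]
r3 m[φ3→P] = [1, 3, 1]
r3 m[φ3→J] = [3, 0, 5]
r3 m[φ4→P] = [6, 9, 8]
r3 m[φ4→A] = [3, 3, 0]
r3 m[P→φ0] = [0, 5, 2]
r3 m[P→φ3] = [0, 5, 2]
r3 m[P→φ4] = [0, 4, 0]
r3 m[L→φ2] = [0, 0, 0]
r3 m[J→φ0] = [3, 1, 7]
r3 m[J→φ1] = [2, 0, 5]
r3 m[J→φ3] = [3, 1, 2]
r3 m[A→φ1] = [4, 7, 2]
r3 m[A→φ2] = [5, 4, 4]
r3 m[A→φ4] = [3, 5, 6]
r4 m[φ0→P] = [1, 4, 4]
r4 m[φ0→J] = [2, 0, 2]
r4 m[φ1→J] = [6, 7, 6]
r4 m[φ1→A] = [7, 1, 5]
r4 m[φ2→L] = [6, 8, 9]
r4 m[φ2→A] = [1, 4, 2]
r4 m[φ3→P] = [1, 3, 1]
r4 m[φ3→J] = [3, 0, 5]
r4 m[φ4→P] = [6, 9, 8]
r4 m[φ4→A] = [3, 3, 0]
r4 m[P→φ0] = [7, 12, 9]
r4 m[P→φ3] = [7, 13, 12]
r4 m[P→φ4] = [2, 7, 5]
r4 m[L→φ2] = [0, 0, 0]
r4 m[J→φ0] = [9, 7, 11]
r4 m[J→φ1] = [5, 0, 7]
r4 m[J→φ3] = [8, 7, 8]
r4 m[A→φ1] = [4, 7, 2]
r4 m[A→φ2] = [10, 4, 5]
r4 m[A→φ4] = [8, 5, 7]
r5 m[φ0→P] = [7, 10, 10]
r5 m[φ0→J] = [9, 7, 9]
r5 m[φ1→J] = [6, 7, 6]
r5 m[φ1→A] = [9, 1, 5]
r5 m[φ2→L] = [7, 8, 10]
r5 m[φ2→A] = [1, 4, 2]
r5 m[φ3→P] = [7, 9, 7]
r5 m[φ3→J] = [13, 7, 12]
r5 m[φ4→P] = [7, 10, 8]
r5 m[φ4→A] = [5, 7, 2]
r5 m[P→φ0] = [7, 12, 9]
r5 m[P→φ3] = [7, 13, 12]
r5 m[P→φ4] = [2, 7, 5]
r5 m[L→φ2] = [0, 0, 0]
r5 m[J→φ0] = [9, 7, 11]
r5 m[J→φ1] = [5, 0, 7]
r5 m[J→φ3] = [8, 7, 8]
r5 m[A→φ1] = [4, 7, 2]
r5 m[A→φ2] = [10, 4, 5]
r5 m[A→φ4] = [8, 5, 7]
r6 m[φ0→P] = [7, 10, 10]
r6 m[φ0→J] = [9, 7, 9]
r6 m[φ1→J] = [6, 7, 6]
r6 m[φ1→A] = [9, 1, 5]
r6 m[φ2→L] = [7, 8, 10]
r6 m[φ2→A] = [1, 4, 2]
r6 m[φ3→P] = [7, 9, 7]
r6 m[φ3→J] = [13, 7, 12]
r6 m[φ4→P] = [7, 10, 8]
r6 m[φ4→A] = [5, 7, 2]
r6 m[P→φ0] = [14, 19, 15]
r6 m[P→φ3] = [14, 20, 18]
r6 m[P→φ4] = [14, 19, 17]
r6 m[L→φ2] = [0, 0, 0]
r6 m[J→φ0] = [19, 14, 18]
r6 m[J→φ1] = [22, 14, 21]
r6 m[J→φ3] = [15, 14, 15]
r6 m[A→φ1] = [6, 11, 4]
r6 m[A→φ2] = [14, 8, 7]
r6 m[A→φ4] = [10, 5, 7]
r7 m[φ0→P] = [14, 17, 18]
r7 m[φ0→J] = [16, 14, 15]
r7 m[φ1→J] = [8, 9, 8]
r7 m[φ1→A] = [23, 15, 19]
r7 m[φ2→L] = [9, 12, 12]
r7 m[φ2→A] = [1, 4, 2]
r7 m[φ3→P] = [14, 16, 14]
r7 m[φ3→J] = [19, 14, 19]
r7 m[φ4→P] = [7, 10, 8]
r7 m[φ4→A] = [17, 19, 14]
r7 m[P→φ0] = [14, 19, 15]
r7 m[P→φ3] = [14, 20, 18]
r7 m[P→φ4] = [14, 19, 17]
r7 m[L→φ2] = [0, 0, 0]
r7 m[J→φ0] = [19, 14, 18]
r7 m[J→φ1] = [22, 14, 21]
r7 m[J→φ3] = [15, 14, 15]
r7 m[A→φ1] = [6, 11, 4]
r7 m[A→φ2] = [14, 8, 7]
r7 m[A→φ4] = [10, 5, 7]
r8 m[φ0→P] = [14, 17, 18]
r8 m[φ0→J] = [16, 14, 15]
r8 m[φ1→J] = [8, 9, 8]
r8 m[φ1→A] = [23, 15, 19]
r8 m[φ2→L] = [9, 12, 12]
r8 m[φ2→A] = [1, 4, 2]
r8 m[φ3→P] = [14, 16, 14]
r8 m[φ3→J] = [19, 14, 19]
r8 m[φ4→P] = [7, 10, 8]
r8 m[φ4→A] = [17, 19, 14]
r8 m[P→φ0] = [21, 26, 22]
r8 m[P→φ3] = [21, 27, 26]
r8 m[P→φ4] = [28, 33, 32]
r8 m[L→φ2] = [0, 0, 0]
r8 m[J→φ0] = [27, 23, 27]
r8 m[J→φ1] = [35, 28, 34]
r8 m[J→φ3] = [24, 23, 23]
r8 m[A→φ1] = [18, 23, 16]
r8 m[A→φ2] = [40, 34, 33]
r8 m[A→φ4] = [24, 19, 21]

message @ round 8 = [24, 19, 21]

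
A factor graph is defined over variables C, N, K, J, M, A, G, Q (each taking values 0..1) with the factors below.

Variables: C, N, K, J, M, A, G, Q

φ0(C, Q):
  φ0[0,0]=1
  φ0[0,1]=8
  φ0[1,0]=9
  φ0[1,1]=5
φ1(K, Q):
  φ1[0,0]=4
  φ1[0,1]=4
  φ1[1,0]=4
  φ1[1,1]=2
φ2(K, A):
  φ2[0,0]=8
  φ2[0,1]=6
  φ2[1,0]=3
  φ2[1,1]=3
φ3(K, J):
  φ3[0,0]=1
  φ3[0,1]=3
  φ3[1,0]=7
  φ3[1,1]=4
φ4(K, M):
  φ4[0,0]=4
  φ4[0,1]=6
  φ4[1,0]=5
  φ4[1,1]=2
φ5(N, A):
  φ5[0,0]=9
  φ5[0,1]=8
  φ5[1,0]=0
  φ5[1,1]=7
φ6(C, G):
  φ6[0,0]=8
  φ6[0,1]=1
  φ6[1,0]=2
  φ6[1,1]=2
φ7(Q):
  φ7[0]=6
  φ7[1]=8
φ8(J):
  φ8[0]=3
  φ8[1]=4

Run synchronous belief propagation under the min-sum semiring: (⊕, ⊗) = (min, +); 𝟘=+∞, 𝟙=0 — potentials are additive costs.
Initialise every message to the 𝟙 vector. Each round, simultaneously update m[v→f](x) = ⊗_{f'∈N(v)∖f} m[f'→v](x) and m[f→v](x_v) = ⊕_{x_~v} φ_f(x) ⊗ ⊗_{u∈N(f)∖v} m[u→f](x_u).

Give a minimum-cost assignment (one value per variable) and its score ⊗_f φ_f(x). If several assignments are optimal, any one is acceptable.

assignment: (C=0, N=1, K=1, J=1, M=1, A=0, G=1, Q=0); score = 25

init: all messages = 𝟙 over 2 values
r1 m[φ0→C] = [1, 5]
r1 m[φ0→Q] = [1, 5]
r1 m[φ1→K] = [4, 2]
r1 m[φ1→Q] = [4, 2]
r1 m[φ2→K] = [6, 3]
r1 m[φ2→A] = [3, 3]
r1 m[φ3→K] = [1, 4]
r1 m[φ3→J] = [1, 3]
r1 m[φ4→K] = [4, 2]
r1 m[φ4→M] = [4, 2]
r1 m[φ5→N] = [8, 0]
r1 m[φ5→A] = [0, 7]
r1 m[φ6→C] = [1, 2]
r1 m[φ6→G] = [2, 1]
r1 m[φ7→Q] = [6, 8]
r1 m[φ8→J] = [3, 4]
r1 m[C→φ0] = [0, 0]
r1 m[C→φ6] = [0, 0]
r1 m[N→φ5] = [0, 0]
r1 m[K→φ1] = [0, 0]
r1 m[K→φ2] = [0, 0]
r1 m[K→φ3] = [0, 0]
r1 m[K→φ4] = [0, 0]
r1 m[J→φ3] = [0, 0]
r1 m[J→φ8] = [0, 0]
r1 m[M→φ4] = [0, 0]
r1 m[A→φ2] = [0, 0]
r1 m[A→φ5] = [0, 0]
r1 m[G→φ6] = [0, 0]
r1 m[Q→φ0] = [0, 0]
r1 m[Q→φ1] = [0, 0]
r1 m[Q→φ7] = [0, 0]
r2 m[φ0→C] = [1, 5]
r2 m[φ0→Q] = [1, 5]
r2 m[φ1→K] = [4, 2]
r2 m[φ1→Q] = [4, 2]
r2 m[φ2→K] = [6, 3]
r2 m[φ2→A] = [3, 3]
r2 m[φ3→K] = [1, 4]
r2 m[φ3→J] = [1, 3]
r2 m[φ4→K] = [4, 2]
r2 m[φ4→M] = [4, 2]
r2 m[φ5→N] = [8, 0]
r2 m[φ5→A] = [0, 7]
r2 m[φ6→C] = [1, 2]
r2 m[φ6→G] = [2, 1]
r2 m[φ7→Q] = [6, 8]
r2 m[φ8→J] = [3, 4]
r2 m[C→φ0] = [1, 2]
r2 m[C→φ6] = [1, 5]
r2 m[N→φ5] = [0, 0]
r2 m[K→φ1] = [11, 9]
r2 m[K→φ2] = [9, 8]
r2 m[K→φ3] = [14, 7]
r2 m[K→φ4] = [11, 9]
r2 m[J→φ3] = [3, 4]
r2 m[J→φ8] = [1, 3]
r2 m[M→φ4] = [0, 0]
r2 m[A→φ2] = [0, 7]
r2 m[A→φ5] = [3, 3]
r2 m[G→φ6] = [0, 0]
r2 m[Q→φ0] = [10, 10]
r2 m[Q→φ1] = [7, 13]
r2 m[Q→φ7] = [5, 7]
r3 m[φ0→C] = [11, 15]
r3 m[φ0→Q] = [2, 7]
r3 m[φ1→K] = [11, 11]
r3 m[φ1→Q] = [13, 11]
r3 m[φ2→K] = [8, 3]
r3 m[φ2→A] = [11, 11]
r3 m[φ3→K] = [4, 8]
r3 m[φ3→J] = [14, 11]
r3 m[φ4→K] = [4, 2]
r3 m[φ4→M] = [14, 11]
r3 m[φ5→N] = [11, 3]
r3 m[φ5→A] = [0, 7]
r3 m[φ6→C] = [1, 2]
r3 m[φ6→G] = [7, 2]
r3 m[φ7→Q] = [6, 8]
r3 m[φ8→J] = [3, 4]
r3 m[C→φ0] = [1, 2]
r3 m[C→φ6] = [1, 5]
r3 m[N→φ5] = [0, 0]
r3 m[K→φ1] = [11, 9]
r3 m[K→φ2] = [9, 8]
r3 m[K→φ3] = [14, 7]
r3 m[K→φ4] = [11, 9]
r3 m[J→φ3] = [3, 4]
r3 m[J→φ8] = [1, 3]
r3 m[M→φ4] = [0, 0]
r3 m[A→φ2] = [0, 7]
r3 m[A→φ5] = [3, 3]
r3 m[G→φ6] = [0, 0]
r3 m[Q→φ0] = [10, 10]
r3 m[Q→φ1] = [7, 13]
r3 m[Q→φ7] = [5, 7]
r4 m[φ0→C] = [11, 15]
r4 m[φ0→Q] = [2, 7]
r4 m[φ1→K] = [11, 11]
r4 m[φ1→Q] = [13, 11]
r4 m[φ2→K] = [8, 3]
r4 m[φ2→A] = [11, 11]
r4 m[φ3→K] = [4, 8]
r4 m[φ3→J] = [14, 11]
r4 m[φ4→K] = [4, 2]
r4 m[φ4→M] = [14, 11]
r4 m[φ5→N] = [11, 3]
r4 m[φ5→A] = [0, 7]
r4 m[φ6→C] = [1, 2]
r4 m[φ6→G] = [7, 2]
r4 m[φ7→Q] = [6, 8]
r4 m[φ8→J] = [3, 4]
r4 m[C→φ0] = [1, 2]
r4 m[C→φ6] = [11, 15]
r4 m[N→φ5] = [0, 0]
r4 m[K→φ1] = [16, 13]
r4 m[K→φ2] = [19, 21]
r4 m[K→φ3] = [23, 16]
r4 m[K→φ4] = [23, 22]
r4 m[J→φ3] = [3, 4]
r4 m[J→φ8] = [14, 11]
r4 m[M→φ4] = [0, 0]
r4 m[A→φ2] = [0, 7]
r4 m[A→φ5] = [11, 11]
r4 m[G→φ6] = [0, 0]
r4 m[Q→φ0] = [19, 19]
r4 m[Q→φ1] = [8, 15]
r4 m[Q→φ7] = [15, 18]
r5 m[φ0→C] = [20, 24]
r5 m[φ0→Q] = [2, 7]
r5 m[φ1→K] = [12, 12]
r5 m[φ1→Q] = [17, 15]
r5 m[φ2→K] = [8, 3]
r5 m[φ2→A] = [24, 24]
r5 m[φ3→K] = [4, 8]
r5 m[φ3→J] = [23, 20]
r5 m[φ4→K] = [4, 2]
r5 m[φ4→M] = [27, 24]
r5 m[φ5→N] = [19, 11]
r5 m[φ5→A] = [0, 7]
r5 m[φ6→C] = [1, 2]
r5 m[φ6→G] = [17, 12]
r5 m[φ7→Q] = [6, 8]
r5 m[φ8→J] = [3, 4]
r5 m[C→φ0] = [1, 2]
r5 m[C→φ6] = [11, 15]
r5 m[N→φ5] = [0, 0]
r5 m[K→φ1] = [16, 13]
r5 m[K→φ2] = [19, 21]
r5 m[K→φ3] = [23, 16]
r5 m[K→φ4] = [23, 22]
r5 m[J→φ3] = [3, 4]
r5 m[J→φ8] = [14, 11]
r5 m[M→φ4] = [0, 0]
r5 m[A→φ2] = [0, 7]
r5 m[A→φ5] = [11, 11]
r5 m[G→φ6] = [0, 0]
r5 m[Q→φ0] = [19, 19]
r5 m[Q→φ1] = [8, 15]
r5 m[Q→φ7] = [15, 18]
r6 m[φ0→C] = [20, 24]
r6 m[φ0→Q] = [2, 7]
r6 m[φ1→K] = [12, 12]
r6 m[φ1→Q] = [17, 15]
r6 m[φ2→K] = [8, 3]
r6 m[φ2→A] = [24, 24]
r6 m[φ3→K] = [4, 8]
r6 m[φ3→J] = [23, 20]
r6 m[φ4→K] = [4, 2]
r6 m[φ4→M] = [27, 24]
r6 m[φ5→N] = [19, 11]
r6 m[φ5→A] = [0, 7]
r6 m[φ6→C] = [1, 2]
r6 m[φ6→G] = [17, 12]
r6 m[φ7→Q] = [6, 8]
r6 m[φ8→J] = [3, 4]
r6 m[C→φ0] = [1, 2]
r6 m[C→φ6] = [20, 24]
r6 m[N→φ5] = [0, 0]
r6 m[K→φ1] = [16, 13]
r6 m[K→φ2] = [20, 22]
r6 m[K→φ3] = [24, 17]
r6 m[K→φ4] = [24, 23]
r6 m[J→φ3] = [3, 4]
r6 m[J→φ8] = [23, 20]
r6 m[M→φ4] = [0, 0]
r6 m[A→φ2] = [0, 7]
r6 m[A→φ5] = [24, 24]
r6 m[G→φ6] = [0, 0]
r6 m[Q→φ0] = [23, 23]
r6 m[Q→φ1] = [8, 15]
r6 m[Q→φ7] = [19, 22]
r7 m[φ0→C] = [24, 28]
r7 m[φ0→Q] = [2, 7]
r7 m[φ1→K] = [12, 12]
r7 m[φ1→Q] = [17, 15]
r7 m[φ2→K] = [8, 3]
r7 m[φ2→A] = [25, 25]
r7 m[φ3→K] = [4, 8]
r7 m[φ3→J] = [24, 21]
r7 m[φ4→K] = [4, 2]
r7 m[φ4→M] = [28, 25]
r7 m[φ5→N] = [32, 24]
r7 m[φ5→A] = [0, 7]
r7 m[φ6→C] = [1, 2]
r7 m[φ6→G] = [26, 21]
r7 m[φ7→Q] = [6, 8]
r7 m[φ8→J] = [3, 4]
r7 m[C→φ0] = [1, 2]
r7 m[C→φ6] = [20, 24]
r7 m[N→φ5] = [0, 0]
r7 m[K→φ1] = [16, 13]
r7 m[K→φ2] = [20, 22]
r7 m[K→φ3] = [24, 17]
r7 m[K→φ4] = [24, 23]
r7 m[J→φ3] = [3, 4]
r7 m[J→φ8] = [23, 20]
r7 m[M→φ4] = [0, 0]
r7 m[A→φ2] = [0, 7]
r7 m[A→φ5] = [24, 24]
r7 m[G→φ6] = [0, 0]
r7 m[Q→φ0] = [23, 23]
r7 m[Q→φ1] = [8, 15]
r7 m[Q→φ7] = [19, 22]
r8 m[φ0→C] = [24, 28]
r8 m[φ0→Q] = [2, 7]
r8 m[φ1→K] = [12, 12]
r8 m[φ1→Q] = [17, 15]
r8 m[φ2→K] = [8, 3]
r8 m[φ2→A] = [25, 25]
r8 m[φ3→K] = [4, 8]
r8 m[φ3→J] = [24, 21]
r8 m[φ4→K] = [4, 2]
r8 m[φ4→M] = [28, 25]
r8 m[φ5→N] = [32, 24]
r8 m[φ5→A] = [0, 7]
r8 m[φ6→C] = [1, 2]
r8 m[φ6→G] = [26, 21]
r8 m[φ7→Q] = [6, 8]
r8 m[φ8→J] = [3, 4]
r8 m[C→φ0] = [1, 2]
r8 m[C→φ6] = [24, 28]
r8 m[N→φ5] = [0, 0]
r8 m[K→φ1] = [16, 13]
r8 m[K→φ2] = [20, 22]
r8 m[K→φ3] = [24, 17]
r8 m[K→φ4] = [24, 23]
r8 m[J→φ3] = [3, 4]
r8 m[J→φ8] = [24, 21]
r8 m[M→φ4] = [0, 0]
r8 m[A→φ2] = [0, 7]
r8 m[A→φ5] = [25, 25]
r8 m[G→φ6] = [0, 0]
r8 m[Q→φ0] = [23, 23]
r8 m[Q→φ1] = [8, 15]
r8 m[Q→φ7] = [19, 22]
r9 m[φ0→C] = [24, 28]
r9 m[φ0→Q] = [2, 7]
r9 m[φ1→K] = [12, 12]
r9 m[φ1→Q] = [17, 15]
r9 m[φ2→K] = [8, 3]
r9 m[φ2→A] = [25, 25]
r9 m[φ3→K] = [4, 8]
r9 m[φ3→J] = [24, 21]
r9 m[φ4→K] = [4, 2]
r9 m[φ4→M] = [28, 25]
r9 m[φ5→N] = [33, 25]
r9 m[φ5→A] = [0, 7]
r9 m[φ6→C] = [1, 2]
r9 m[φ6→G] = [30, 25]
r9 m[φ7→Q] = [6, 8]
r9 m[φ8→J] = [3, 4]
r9 m[C→φ0] = [1, 2]
r9 m[C→φ6] = [24, 28]
r9 m[N→φ5] = [0, 0]
r9 m[K→φ1] = [16, 13]
r9 m[K→φ2] = [20, 22]
r9 m[K→φ3] = [24, 17]
r9 m[K→φ4] = [24, 23]
r9 m[J→φ3] = [3, 4]
r9 m[J→φ8] = [24, 21]
r9 m[M→φ4] = [0, 0]
r9 m[A→φ2] = [0, 7]
r9 m[A→φ5] = [25, 25]
r9 m[G→φ6] = [0, 0]
r9 m[Q→φ0] = [23, 23]
r9 m[Q→φ1] = [8, 15]
r9 m[Q→φ7] = [19, 22]
r10 m[φ0→C] = [24, 28]
r10 m[φ0→Q] = [2, 7]
r10 m[φ1→K] = [12, 12]
r10 m[φ1→Q] = [17, 15]
r10 m[φ2→K] = [8, 3]
r10 m[φ2→A] = [25, 25]
r10 m[φ3→K] = [4, 8]
r10 m[φ3→J] = [24, 21]
r10 m[φ4→K] = [4, 2]
r10 m[φ4→M] = [28, 25]
r10 m[φ5→N] = [33, 25]
r10 m[φ5→A] = [0, 7]
r10 m[φ6→C] = [1, 2]
r10 m[φ6→G] = [30, 25]
r10 m[φ7→Q] = [6, 8]
r10 m[φ8→J] = [3, 4]
r10 m[C→φ0] = [1, 2]
r10 m[C→φ6] = [24, 28]
r10 m[N→φ5] = [0, 0]
r10 m[K→φ1] = [16, 13]
r10 m[K→φ2] = [20, 22]
r10 m[K→φ3] = [24, 17]
r10 m[K→φ4] = [24, 23]
r10 m[J→φ3] = [3, 4]
r10 m[J→φ8] = [24, 21]
r10 m[M→φ4] = [0, 0]
r10 m[A→φ2] = [0, 7]
r10 m[A→φ5] = [25, 25]
r10 m[G→φ6] = [0, 0]
r10 m[Q→φ0] = [23, 23]
r10 m[Q→φ1] = [8, 15]
r10 m[Q→φ7] = [19, 22]
fixed point reached at round 10
traceback from C: (C=0, N=1, K=1, J=1, M=1, A=0, G=1, Q=0), score=25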